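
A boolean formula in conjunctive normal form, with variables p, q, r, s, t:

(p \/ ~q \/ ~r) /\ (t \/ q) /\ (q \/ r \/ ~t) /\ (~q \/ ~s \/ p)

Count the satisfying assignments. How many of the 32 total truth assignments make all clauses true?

14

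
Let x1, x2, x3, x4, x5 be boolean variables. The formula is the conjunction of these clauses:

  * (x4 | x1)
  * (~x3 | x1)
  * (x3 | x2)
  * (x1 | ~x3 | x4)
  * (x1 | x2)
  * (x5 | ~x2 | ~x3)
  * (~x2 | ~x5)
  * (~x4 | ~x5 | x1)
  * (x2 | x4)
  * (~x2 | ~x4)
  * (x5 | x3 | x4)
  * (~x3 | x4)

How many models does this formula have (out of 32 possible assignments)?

2

The models are:
  x1=1 x2=0 x3=1 x4=1 x5=0
  x1=1 x2=0 x3=1 x4=1 x5=1
Count: 2.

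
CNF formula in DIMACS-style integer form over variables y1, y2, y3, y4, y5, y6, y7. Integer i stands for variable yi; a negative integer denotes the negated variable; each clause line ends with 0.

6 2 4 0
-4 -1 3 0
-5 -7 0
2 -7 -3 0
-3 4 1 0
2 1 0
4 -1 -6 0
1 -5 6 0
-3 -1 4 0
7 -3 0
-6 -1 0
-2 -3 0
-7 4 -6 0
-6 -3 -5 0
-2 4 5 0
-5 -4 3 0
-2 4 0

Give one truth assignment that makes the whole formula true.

y1 = False  y2 = True  y3 = False  y4 = True  y5 = False  y6 = False  y7 = False

Check each clause:
  1. (y2 OR y6 OR y4) — y2 is true.
  2. (NOT y4 OR y3 OR NOT y1) — NOT y1 is true.
  3. (NOT y5 OR NOT y7) — NOT y7 is true.
  4. (NOT y7 OR NOT y3 OR y2) — NOT y7 is true.
  5. (y1 OR NOT y3 OR y4) — y4 is true.
  6. (y1 OR y2) — y2 is true.
  7. (y4 OR NOT y1 OR NOT y6) — NOT y6 is true.
  8. (y6 OR y1 OR NOT y5) — NOT y5 is true.
  9. (NOT y3 OR y4 OR NOT y1) — y4 is true.
  10. (y7 OR NOT y3) — NOT y3 is true.
  11. (NOT y6 OR NOT y1) — NOT y6 is true.
  12. (NOT y3 OR NOT y2) — NOT y3 is true.
  13. (NOT y6 OR NOT y7 OR y4) — NOT y7 is true.
  14. (NOT y3 OR NOT y5 OR NOT y6) — NOT y6 is true.
  15. (y5 OR NOT y2 OR y4) — y4 is true.
  16. (NOT y5 OR y3 OR NOT y4) — NOT y5 is true.
  17. (NOT y2 OR y4) — y4 is true.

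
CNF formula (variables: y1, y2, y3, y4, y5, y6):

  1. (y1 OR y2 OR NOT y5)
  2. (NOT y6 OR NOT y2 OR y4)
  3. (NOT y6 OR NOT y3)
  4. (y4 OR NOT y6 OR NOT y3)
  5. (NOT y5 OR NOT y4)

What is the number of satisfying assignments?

29

Case analysis on y4 and y6:
  y4=1, y6=1: remaining (y1,y2,y3,y5) ∈ {(0,0,0,0); (0,1,0,0); (1,0,0,0); (1,1,0,0)} — 4.
  y4=1, y6=0: forces y5=0; y1, y2, y3 free → 2^3 = 8.
  y4=0, y6=1: remaining (y1,y2,y3,y5) ∈ {(0,0,0,0); (1,0,0,0); (1,0,0,1)} — 3.
  y4=0, y6=0: y3 free; 7 ways for (y1,y2,y5) × 2^1 = 14.
Total: 4 + 8 + 3 + 14 = 29.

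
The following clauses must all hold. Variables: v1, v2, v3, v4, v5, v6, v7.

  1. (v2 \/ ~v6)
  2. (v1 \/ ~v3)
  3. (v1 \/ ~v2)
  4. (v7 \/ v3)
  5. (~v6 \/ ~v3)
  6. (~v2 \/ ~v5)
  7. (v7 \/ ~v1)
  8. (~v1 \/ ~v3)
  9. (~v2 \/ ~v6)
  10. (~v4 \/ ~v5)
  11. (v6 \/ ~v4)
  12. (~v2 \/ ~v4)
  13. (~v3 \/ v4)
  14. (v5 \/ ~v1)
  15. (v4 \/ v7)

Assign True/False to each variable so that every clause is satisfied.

v1=F, v2=F, v3=F, v4=F, v5=F, v6=F, v7=T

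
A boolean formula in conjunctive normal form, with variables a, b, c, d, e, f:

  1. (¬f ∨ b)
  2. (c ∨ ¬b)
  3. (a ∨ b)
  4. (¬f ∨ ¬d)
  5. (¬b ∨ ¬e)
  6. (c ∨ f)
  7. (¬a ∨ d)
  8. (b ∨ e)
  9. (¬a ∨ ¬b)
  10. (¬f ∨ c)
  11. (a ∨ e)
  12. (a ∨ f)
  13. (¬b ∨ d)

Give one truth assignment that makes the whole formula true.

a=True, b=False, c=True, d=True, e=True, f=False

Check each clause:
  1. (¬f ∨ b) — ¬f is true.
  2. (c ∨ ¬b) — c is true.
  3. (a ∨ b) — a is true.
  4. (¬d ∨ ¬f) — ¬f is true.
  5. (¬b ∨ ¬e) — ¬b is true.
  6. (c ∨ f) — c is true.
  7. (d ∨ ¬a) — d is true.
  8. (e ∨ b) — e is true.
  9. (¬a ∨ ¬b) — ¬b is true.
  10. (¬f ∨ c) — ¬f is true.
  11. (e ∨ a) — a is true.
  12. (f ∨ a) — a is true.
  13. (¬b ∨ d) — d is true.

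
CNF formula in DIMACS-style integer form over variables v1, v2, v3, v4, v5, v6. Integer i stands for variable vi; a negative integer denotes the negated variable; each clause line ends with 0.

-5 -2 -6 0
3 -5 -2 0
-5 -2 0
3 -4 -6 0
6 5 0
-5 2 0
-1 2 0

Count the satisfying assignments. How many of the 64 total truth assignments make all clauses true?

9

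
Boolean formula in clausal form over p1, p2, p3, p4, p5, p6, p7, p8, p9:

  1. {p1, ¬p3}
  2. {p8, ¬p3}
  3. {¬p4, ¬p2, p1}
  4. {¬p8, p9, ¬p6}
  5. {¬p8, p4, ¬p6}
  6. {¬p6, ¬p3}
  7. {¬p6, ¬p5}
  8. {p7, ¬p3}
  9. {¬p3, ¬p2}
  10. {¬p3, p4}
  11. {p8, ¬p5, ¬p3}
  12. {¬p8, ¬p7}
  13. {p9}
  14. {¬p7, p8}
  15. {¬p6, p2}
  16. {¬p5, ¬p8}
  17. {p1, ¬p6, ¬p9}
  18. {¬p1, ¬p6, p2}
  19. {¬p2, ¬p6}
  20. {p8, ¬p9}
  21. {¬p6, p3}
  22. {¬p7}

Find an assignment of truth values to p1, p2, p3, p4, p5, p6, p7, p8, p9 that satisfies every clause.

p1=T  p2=T  p3=F  p4=F  p5=F  p6=F  p7=F  p8=T  p9=T

Check each clause:
  1. {¬p3, p1} — p1 is true.
  2. {¬p3, p8} — p8 is true.
  3. {p1, ¬p2, ¬p4} — p1 is true.
  4. {¬p6, ¬p8, p9} — p9 is true.
  5. {¬p6, ¬p8, p4} — ¬p6 is true.
  6. {¬p6, ¬p3} — ¬p6 is true.
  7. {¬p6, ¬p5} — ¬p6 is true.
  8. {p7, ¬p3} — ¬p3 is true.
  9. {¬p2, ¬p3} — ¬p3 is true.
  10. {p4, ¬p3} — ¬p3 is true.
  11. {¬p5, p8, ¬p3} — p8 is true.
  12. {¬p8, ¬p7} — ¬p7 is true.
  13. {p9} — p9 is true.
  14. {p8, ¬p7} — p8 is true.
  15. {¬p6, p2} — p2 is true.
  16. {¬p5, ¬p8} — ¬p5 is true.
  17. {¬p9, p1, ¬p6} — p1 is true.
  18. {¬p1, ¬p6, p2} — p2 is true.
  19. {¬p6, ¬p2} — ¬p6 is true.
  20. {p8, ¬p9} — p8 is true.
  21. {¬p6, p3} — ¬p6 is true.
  22. {¬p7} — ¬p7 is true.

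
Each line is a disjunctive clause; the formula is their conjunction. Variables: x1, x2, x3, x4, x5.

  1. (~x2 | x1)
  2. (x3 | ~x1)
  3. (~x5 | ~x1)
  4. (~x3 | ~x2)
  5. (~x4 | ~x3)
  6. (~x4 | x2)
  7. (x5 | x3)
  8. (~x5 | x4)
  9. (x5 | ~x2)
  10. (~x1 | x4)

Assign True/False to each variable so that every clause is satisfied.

x1=F, x2=F, x3=T, x4=F, x5=F

Branch on x1: take x1 = False.
  then x2 is forced to False.
  then x4 is forced to False.
  then x5 is forced to False.
  then x3 is forced to True.
Every clause has at least one true literal under this assignment.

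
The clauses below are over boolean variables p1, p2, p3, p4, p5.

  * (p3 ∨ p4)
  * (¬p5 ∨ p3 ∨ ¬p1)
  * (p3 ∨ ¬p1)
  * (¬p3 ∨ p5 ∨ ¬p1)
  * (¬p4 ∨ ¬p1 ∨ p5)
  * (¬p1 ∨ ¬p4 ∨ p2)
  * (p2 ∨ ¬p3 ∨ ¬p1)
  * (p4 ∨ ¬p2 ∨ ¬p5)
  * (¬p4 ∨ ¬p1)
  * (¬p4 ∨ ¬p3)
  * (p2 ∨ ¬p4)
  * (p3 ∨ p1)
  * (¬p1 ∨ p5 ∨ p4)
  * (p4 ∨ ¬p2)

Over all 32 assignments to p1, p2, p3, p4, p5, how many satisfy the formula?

The models are:
  p1=0 p2=0 p3=1 p4=0 p5=0
  p1=0 p2=0 p3=1 p4=0 p5=1
Count: 2.

2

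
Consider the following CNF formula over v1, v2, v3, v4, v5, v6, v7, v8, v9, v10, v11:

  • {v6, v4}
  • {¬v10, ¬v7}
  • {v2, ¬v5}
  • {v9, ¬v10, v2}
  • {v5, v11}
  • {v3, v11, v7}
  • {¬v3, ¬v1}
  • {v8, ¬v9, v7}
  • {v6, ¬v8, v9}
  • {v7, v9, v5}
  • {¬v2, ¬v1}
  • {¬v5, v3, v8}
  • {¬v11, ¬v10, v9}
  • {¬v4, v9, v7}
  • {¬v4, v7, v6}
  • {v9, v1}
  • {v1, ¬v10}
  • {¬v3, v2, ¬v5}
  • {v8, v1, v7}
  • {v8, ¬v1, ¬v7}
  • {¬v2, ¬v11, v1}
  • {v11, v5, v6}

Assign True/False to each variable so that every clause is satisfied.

v10 occurs only negated in the remaining clauses — set v10 = False.
Branch on v1: take v1 = True.
  then v3 is forced to False.
  then v2 is forced to False.
  then v5 is forced to False.
  then v11 is forced to True.
For the remaining variables, v4 = True, v6 = False, v7 = True, v8 = True, v9 = True works.
Every clause has at least one true literal under this assignment.

v1 = True, v2 = False, v3 = False, v4 = True, v5 = False, v6 = False, v7 = True, v8 = True, v9 = True, v10 = False, v11 = True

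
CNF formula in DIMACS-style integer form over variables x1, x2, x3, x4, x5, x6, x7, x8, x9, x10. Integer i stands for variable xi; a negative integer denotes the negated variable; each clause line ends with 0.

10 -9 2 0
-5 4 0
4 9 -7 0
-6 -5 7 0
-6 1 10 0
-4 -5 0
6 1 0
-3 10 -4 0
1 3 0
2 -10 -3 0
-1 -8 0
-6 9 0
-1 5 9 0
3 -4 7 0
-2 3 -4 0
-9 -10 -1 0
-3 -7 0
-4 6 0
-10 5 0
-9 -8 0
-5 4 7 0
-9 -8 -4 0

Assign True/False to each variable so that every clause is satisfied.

Pure literal: x8 appears only negated; assign x8 = False.
Branch on x1: take x1 = True.
The remaining clauses are satisfied by x2 = True, x3 = False, x4 = False, x5 = False, x6 = False, x7 = True, x9 = True, x10 = False.

x1=T, x2=T, x3=F, x4=F, x5=F, x6=F, x7=T, x8=F, x9=T, x10=F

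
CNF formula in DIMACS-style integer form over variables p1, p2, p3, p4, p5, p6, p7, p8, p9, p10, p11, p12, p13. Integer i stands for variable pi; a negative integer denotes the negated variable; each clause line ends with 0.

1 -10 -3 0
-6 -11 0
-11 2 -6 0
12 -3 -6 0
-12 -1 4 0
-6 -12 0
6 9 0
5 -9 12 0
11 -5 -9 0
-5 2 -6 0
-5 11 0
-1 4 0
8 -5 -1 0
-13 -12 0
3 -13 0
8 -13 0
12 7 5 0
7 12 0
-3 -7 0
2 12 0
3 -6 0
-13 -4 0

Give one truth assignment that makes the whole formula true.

p1 = False, p2 = False, p3 = False, p4 = False, p5 = False, p6 = False, p7 = True, p8 = True, p9 = True, p10 = True, p11 = False, p12 = True, p13 = False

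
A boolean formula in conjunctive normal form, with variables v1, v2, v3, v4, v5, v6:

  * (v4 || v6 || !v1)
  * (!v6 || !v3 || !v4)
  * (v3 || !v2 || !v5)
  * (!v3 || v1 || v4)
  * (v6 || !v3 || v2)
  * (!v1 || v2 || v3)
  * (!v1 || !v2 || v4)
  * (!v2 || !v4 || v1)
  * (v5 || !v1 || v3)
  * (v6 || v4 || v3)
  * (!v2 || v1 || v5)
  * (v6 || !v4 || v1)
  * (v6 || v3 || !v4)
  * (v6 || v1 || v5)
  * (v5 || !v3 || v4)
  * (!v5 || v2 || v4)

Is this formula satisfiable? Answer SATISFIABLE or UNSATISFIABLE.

SATISFIABLE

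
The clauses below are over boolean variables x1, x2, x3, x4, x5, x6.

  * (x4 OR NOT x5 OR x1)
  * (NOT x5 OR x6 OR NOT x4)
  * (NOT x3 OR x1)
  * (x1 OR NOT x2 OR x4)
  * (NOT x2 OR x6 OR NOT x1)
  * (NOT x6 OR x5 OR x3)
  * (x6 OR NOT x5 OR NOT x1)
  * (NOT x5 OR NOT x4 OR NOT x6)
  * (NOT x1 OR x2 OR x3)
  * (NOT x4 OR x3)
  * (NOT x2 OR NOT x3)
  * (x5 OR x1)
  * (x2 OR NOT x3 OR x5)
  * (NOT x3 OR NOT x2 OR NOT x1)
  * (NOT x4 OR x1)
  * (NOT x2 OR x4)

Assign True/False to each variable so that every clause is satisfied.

x1 = T, x2 = F, x3 = T, x4 = F, x5 = T, x6 = T

Try x1 = True.
Branch on x2: take x2 = False.
  then x3 is forced to True.
  then x5 is forced to True.
  then x6 is forced to True.
  then x4 is forced to False.
Every clause has at least one true literal under this assignment.
Check each clause:
  1. (x4 OR x1 OR NOT x5) — x1 is true.
  2. (x6 OR NOT x5 OR NOT x4) — NOT x4 is true.
  3. (NOT x3 OR x1) — x1 is true.
  4. (NOT x2 OR x1 OR x4) — x1 is true.
  5. (NOT x2 OR NOT x1 OR x6) — x6 is true.
  6. (x3 OR x5 OR NOT x6) — x3 is true.
  7. (NOT x5 OR NOT x1 OR x6) — x6 is true.
  8. (NOT x4 OR NOT x5 OR NOT x6) — NOT x4 is true.
  9. (x3 OR NOT x1 OR x2) — x3 is true.
  10. (x3 OR NOT x4) — x3 is true.
  11. (NOT x3 OR NOT x2) — NOT x2 is true.
  12. (x5 OR x1) — x1 is true.
  13. (x2 OR x5 OR NOT x3) — x5 is true.
  14. (NOT x1 OR NOT x3 OR NOT x2) — NOT x2 is true.
  15. (NOT x4 OR x1) — x1 is true.
  16. (x4 OR NOT x2) — NOT x2 is true.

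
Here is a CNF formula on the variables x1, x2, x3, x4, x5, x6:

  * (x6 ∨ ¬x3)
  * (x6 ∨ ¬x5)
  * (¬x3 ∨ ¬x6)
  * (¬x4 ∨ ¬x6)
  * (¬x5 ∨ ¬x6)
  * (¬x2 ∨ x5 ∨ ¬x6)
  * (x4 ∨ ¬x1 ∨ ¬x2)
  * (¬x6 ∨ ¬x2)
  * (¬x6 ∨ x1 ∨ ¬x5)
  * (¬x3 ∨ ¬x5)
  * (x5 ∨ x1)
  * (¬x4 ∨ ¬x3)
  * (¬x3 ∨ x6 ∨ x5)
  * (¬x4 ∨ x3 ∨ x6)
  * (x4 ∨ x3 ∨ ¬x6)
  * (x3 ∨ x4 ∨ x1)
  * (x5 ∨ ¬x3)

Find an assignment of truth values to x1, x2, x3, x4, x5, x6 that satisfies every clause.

x1=T, x2=F, x3=F, x4=F, x5=F, x6=F

Pure literal: x2 appears only negated; assign x2 = False.
Branch on x1: take x1 = True.
For the remaining variables, x3 = False, x4 = False, x5 = False, x6 = False works.
Every clause has at least one true literal under this assignment.
Check each clause:
  1. (x6 ∨ ¬x3) — ¬x3 is true.
  2. (¬x5 ∨ x6) — ¬x5 is true.
  3. (¬x3 ∨ ¬x6) — ¬x6 is true.
  4. (¬x4 ∨ ¬x6) — ¬x6 is true.
  5. (¬x6 ∨ ¬x5) — ¬x6 is true.
  6. (¬x6 ∨ x5 ∨ ¬x2) — ¬x6 is true.
  7. (x4 ∨ ¬x2 ∨ ¬x1) — ¬x2 is true.
  8. (¬x2 ∨ ¬x6) — ¬x6 is true.
  9. (¬x6 ∨ ¬x5 ∨ x1) — x1 is true.
  10. (¬x5 ∨ ¬x3) — ¬x5 is true.
  11. (x1 ∨ x5) — x1 is true.
  12. (¬x3 ∨ ¬x4) — ¬x4 is true.
  13. (¬x3 ∨ x6 ∨ x5) — ¬x3 is true.
  14. (x3 ∨ x6 ∨ ¬x4) — ¬x4 is true.
  15. (x4 ∨ ¬x6 ∨ x3) — ¬x6 is true.
  16. (x1 ∨ x4 ∨ x3) — x1 is true.
  17. (x5 ∨ ¬x3) — ¬x3 is true.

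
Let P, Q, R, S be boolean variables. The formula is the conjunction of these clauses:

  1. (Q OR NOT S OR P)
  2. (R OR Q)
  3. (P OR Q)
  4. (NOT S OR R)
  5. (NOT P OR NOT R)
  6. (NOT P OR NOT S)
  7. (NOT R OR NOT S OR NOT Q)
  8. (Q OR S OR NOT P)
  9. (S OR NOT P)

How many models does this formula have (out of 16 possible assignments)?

2

Satisfying assignments:
  P=0 Q=1 R=0 S=0
  P=0 Q=1 R=1 S=0
Count: 2.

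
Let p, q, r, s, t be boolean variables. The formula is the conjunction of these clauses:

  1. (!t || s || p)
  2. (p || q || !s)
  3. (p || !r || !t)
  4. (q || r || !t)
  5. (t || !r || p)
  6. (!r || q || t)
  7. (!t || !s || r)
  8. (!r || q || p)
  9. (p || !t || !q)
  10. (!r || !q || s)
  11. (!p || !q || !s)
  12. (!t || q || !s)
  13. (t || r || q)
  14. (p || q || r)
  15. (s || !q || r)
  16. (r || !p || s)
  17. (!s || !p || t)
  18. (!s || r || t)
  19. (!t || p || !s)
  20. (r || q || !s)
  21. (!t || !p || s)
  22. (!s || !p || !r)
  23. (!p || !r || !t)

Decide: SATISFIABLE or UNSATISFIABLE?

r = True:
  p = True:
    propagation gives s=False, q=False, t=True; an empty clause results — contradiction.
  p = False:
    propagation gives t=False; an empty clause results — contradiction.
r = False:
  s = True:
    propagation gives t=False; an empty clause results — contradiction.
  s = False:
    propagation gives q=False, t=False; an empty clause results — contradiction.
Every branch closes, so no satisfying assignment exists.

UNSATISFIABLE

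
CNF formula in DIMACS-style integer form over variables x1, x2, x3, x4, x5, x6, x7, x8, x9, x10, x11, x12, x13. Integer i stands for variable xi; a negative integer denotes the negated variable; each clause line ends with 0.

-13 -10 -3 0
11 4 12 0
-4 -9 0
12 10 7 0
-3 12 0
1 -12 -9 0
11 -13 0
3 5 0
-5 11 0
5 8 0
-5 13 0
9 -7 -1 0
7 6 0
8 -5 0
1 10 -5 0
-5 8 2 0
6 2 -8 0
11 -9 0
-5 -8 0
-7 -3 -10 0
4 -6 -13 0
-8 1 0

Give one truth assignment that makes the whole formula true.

x1 = True, x2 = True, x3 = True, x4 = True, x5 = False, x6 = True, x7 = False, x8 = True, x9 = False, x10 = True, x11 = True, x12 = True, x13 = False

x2 occurs only positively in the remaining clauses — set x2 = True.
Pure literal: x11 appears only positively; assign x11 = True.
Branch on x1: take x1 = True.
Set x3 = True and propagate.
  then x12 is forced to True.
The remaining clauses are satisfied by x4 = True, x5 = False, x6 = True, x7 = False, x8 = True, x9 = False, x10 = True, x13 = False.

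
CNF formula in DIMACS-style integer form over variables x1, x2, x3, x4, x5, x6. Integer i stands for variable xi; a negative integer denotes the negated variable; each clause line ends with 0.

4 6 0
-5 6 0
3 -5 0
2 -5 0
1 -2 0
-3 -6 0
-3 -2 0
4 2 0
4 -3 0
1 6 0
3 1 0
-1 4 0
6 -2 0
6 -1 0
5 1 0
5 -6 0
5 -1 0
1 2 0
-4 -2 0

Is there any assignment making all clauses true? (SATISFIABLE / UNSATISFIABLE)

x1 = True:
  propagation gives x4=True, x6=True, x3=False, x5=False; an empty clause results — contradiction.
x1 = False:
  propagation gives x2=False; an empty clause results — contradiction.
Every branch closes, so no satisfying assignment exists.

UNSATISFIABLE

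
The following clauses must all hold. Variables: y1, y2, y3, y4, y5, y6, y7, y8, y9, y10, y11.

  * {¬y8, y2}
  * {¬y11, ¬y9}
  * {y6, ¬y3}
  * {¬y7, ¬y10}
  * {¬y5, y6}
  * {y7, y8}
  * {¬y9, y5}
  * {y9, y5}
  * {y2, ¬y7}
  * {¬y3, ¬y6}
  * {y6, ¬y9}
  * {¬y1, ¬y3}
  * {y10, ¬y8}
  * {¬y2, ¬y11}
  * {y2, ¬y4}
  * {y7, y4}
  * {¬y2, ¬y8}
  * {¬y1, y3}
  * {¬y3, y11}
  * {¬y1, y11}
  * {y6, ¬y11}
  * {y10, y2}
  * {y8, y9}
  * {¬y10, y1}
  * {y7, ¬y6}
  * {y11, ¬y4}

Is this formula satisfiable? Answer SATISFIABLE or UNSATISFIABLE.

Set y1 = False and propagate.
  then y10 is forced to False.
  then y8 is forced to False.
  then y7 is forced to True.
  then y2 is forced to True.
  then y11 is forced to False.
  then y3 is forced to False.
  then y9 is forced to True.
  then y5 is forced to True.
  then y6 is forced to True.
  then y4 is forced to False.
So y1 = F  y2 = T  y3 = F  y4 = F  y5 = T  y6 = T  y7 = T  y8 = F  y9 = T  y10 = F  y11 = F is a satisfying assignment.

SATISFIABLE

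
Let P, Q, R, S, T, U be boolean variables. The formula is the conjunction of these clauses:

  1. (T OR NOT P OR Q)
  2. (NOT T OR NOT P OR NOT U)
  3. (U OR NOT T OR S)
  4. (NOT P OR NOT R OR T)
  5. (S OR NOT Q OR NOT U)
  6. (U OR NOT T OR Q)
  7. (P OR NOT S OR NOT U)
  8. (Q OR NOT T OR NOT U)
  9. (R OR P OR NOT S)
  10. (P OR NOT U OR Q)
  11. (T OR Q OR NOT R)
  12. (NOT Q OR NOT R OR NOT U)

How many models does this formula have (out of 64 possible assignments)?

Case analysis on U and Q:
  U=T, Q=T: remaining (P,R,S,T) ∈ {(T,F,T,F)} — 1.
  U=T, Q=F: a clause becomes empty — 0.
  U=F, Q=T: 8 of the 16 assignments to (P,R,S,T) work.
  U=F, Q=F: remaining (P,R,S,T) ∈ {(F,F,F,F)} — 1.
Total: 1 + 0 + 8 + 1 = 10.

10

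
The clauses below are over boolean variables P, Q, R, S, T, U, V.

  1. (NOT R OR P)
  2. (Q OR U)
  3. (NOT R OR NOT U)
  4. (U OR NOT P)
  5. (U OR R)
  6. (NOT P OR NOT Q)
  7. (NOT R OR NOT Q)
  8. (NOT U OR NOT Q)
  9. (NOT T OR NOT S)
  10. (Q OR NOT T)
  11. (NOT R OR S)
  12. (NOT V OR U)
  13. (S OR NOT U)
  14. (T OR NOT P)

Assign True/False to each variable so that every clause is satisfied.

P=F  Q=F  R=F  S=T  T=F  U=T  V=F

Pure literal: V appears only negated; assign V = False.
Set P = False and propagate.
  then R is forced to False.
  then U is forced to True.
  then Q is forced to False.
  then T is forced to False.
  then S is forced to True.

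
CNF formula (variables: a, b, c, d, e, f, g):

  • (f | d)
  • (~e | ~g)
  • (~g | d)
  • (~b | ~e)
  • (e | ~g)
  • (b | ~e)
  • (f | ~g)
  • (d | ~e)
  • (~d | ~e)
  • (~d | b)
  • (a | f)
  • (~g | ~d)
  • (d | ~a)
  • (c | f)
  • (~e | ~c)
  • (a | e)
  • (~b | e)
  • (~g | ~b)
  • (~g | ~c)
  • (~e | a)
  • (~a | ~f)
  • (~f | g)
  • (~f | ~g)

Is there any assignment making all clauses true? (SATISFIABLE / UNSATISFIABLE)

e = True:
  propagation gives g=False, b=False; an empty clause results — contradiction.
e = False:
  propagation gives g=False, a=True, d=True, b=True; an empty clause results — contradiction.
Every branch closes, so no satisfying assignment exists.

UNSATISFIABLE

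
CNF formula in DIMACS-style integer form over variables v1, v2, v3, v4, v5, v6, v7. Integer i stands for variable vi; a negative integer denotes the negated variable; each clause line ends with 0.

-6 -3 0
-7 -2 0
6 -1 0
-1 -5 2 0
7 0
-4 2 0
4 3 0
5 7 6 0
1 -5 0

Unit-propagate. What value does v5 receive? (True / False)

False

Unit clause (v7) sets v7 = True.
From (~v7 | ~v2) and v7 = True: v2 = False.
(v2 | ~v4): since v2 = False, the clause reduces to (~v4). v4 = False.
From (v3 | v4) and v4 = False: v3 = True.
In (~v3 | ~v6), ~v3 is now false; ~v6 must hold, so v6 = False.
(~v1 | v6): since v6 = False, the clause reduces to (~v1). v1 = False.
From (v1 | ~v5) and v1 = False: v5 = False.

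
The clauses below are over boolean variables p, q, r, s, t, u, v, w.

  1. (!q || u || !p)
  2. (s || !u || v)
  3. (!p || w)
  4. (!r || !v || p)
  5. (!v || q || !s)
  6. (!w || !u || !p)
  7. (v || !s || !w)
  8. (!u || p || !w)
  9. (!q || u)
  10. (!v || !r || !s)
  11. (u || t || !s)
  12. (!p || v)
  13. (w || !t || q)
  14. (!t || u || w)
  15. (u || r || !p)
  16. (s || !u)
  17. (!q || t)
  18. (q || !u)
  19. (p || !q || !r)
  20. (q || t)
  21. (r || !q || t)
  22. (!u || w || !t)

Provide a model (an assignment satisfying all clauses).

p=False, q=False, r=False, s=False, t=True, u=False, v=False, w=True

Branch on p: take p = False.
Try q = False.
  then u is forced to False.
  then t is forced to True.
  then w is forced to True.
For the remaining variables, r = False, s = False, v = False works.
Every clause has at least one true literal under this assignment.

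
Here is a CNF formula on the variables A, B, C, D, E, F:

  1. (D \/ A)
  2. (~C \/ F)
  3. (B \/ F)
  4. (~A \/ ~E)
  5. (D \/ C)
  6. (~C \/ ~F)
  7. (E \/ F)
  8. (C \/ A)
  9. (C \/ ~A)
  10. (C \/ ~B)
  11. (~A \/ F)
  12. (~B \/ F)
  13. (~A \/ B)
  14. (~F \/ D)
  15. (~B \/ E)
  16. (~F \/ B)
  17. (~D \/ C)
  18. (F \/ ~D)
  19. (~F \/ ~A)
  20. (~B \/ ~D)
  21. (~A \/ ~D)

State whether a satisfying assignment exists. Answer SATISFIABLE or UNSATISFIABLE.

F = True:
  propagation gives C=False, D=True; an empty clause results — contradiction.
F = False:
  propagation gives C=False, B=True; an empty clause results — contradiction.
Every branch closes, so no satisfying assignment exists.

UNSATISFIABLE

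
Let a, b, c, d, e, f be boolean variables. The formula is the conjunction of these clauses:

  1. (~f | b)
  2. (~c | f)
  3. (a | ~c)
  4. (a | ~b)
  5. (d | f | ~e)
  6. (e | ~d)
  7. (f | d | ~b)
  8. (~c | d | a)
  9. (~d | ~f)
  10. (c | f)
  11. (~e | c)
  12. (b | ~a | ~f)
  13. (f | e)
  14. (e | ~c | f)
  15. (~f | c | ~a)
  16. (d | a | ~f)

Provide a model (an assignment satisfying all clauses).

Try a = True.
Try b = True.
Branch on c: take c = True.
  then f is forced to True.
  then d is forced to False.
e is now unconstrained; take e = False.

a = 1, b = 1, c = 1, d = 0, e = 0, f = 1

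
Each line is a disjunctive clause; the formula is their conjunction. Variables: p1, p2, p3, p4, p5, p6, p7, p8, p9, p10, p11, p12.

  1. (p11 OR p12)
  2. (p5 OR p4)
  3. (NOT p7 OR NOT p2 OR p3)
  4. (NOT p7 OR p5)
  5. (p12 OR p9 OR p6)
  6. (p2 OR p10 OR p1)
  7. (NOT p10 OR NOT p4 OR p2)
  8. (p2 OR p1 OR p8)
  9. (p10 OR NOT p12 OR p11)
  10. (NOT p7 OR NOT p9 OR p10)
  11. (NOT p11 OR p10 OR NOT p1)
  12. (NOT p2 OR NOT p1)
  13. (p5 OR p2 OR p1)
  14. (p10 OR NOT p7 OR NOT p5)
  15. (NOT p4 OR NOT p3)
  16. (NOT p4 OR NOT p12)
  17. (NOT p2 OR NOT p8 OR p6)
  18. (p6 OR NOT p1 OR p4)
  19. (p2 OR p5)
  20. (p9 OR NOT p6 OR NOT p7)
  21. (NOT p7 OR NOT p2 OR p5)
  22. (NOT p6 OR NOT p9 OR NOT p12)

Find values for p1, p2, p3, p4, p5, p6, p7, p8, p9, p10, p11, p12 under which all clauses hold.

p1=False  p2=True  p3=True  p4=False  p5=True  p6=True  p7=True  p8=False  p9=True  p10=True  p11=True  p12=False

Check each clause:
  1. (p11 OR p12) — p11 is true.
  2. (p5 OR p4) — p5 is true.
  3. (NOT p7 OR p3 OR NOT p2) — p3 is true.
  4. (p5 OR NOT p7) — p5 is true.
  5. (p6 OR p12 OR p9) — p9 is true.
  6. (p1 OR p2 OR p10) — p10 is true.
  7. (p2 OR NOT p10 OR NOT p4) — p2 is true.
  8. (p2 OR p1 OR p8) — p2 is true.
  9. (p10 OR NOT p12 OR p11) — p10 is true.
  10. (NOT p9 OR p10 OR NOT p7) — p10 is true.
  11. (p10 OR NOT p1 OR NOT p11) — p10 is true.
  12. (NOT p1 OR NOT p2) — NOT p1 is true.
  13. (p1 OR p2 OR p5) — p2 is true.
  14. (p10 OR NOT p7 OR NOT p5) — p10 is true.
  15. (NOT p4 OR NOT p3) — NOT p4 is true.
  16. (NOT p4 OR NOT p12) — NOT p4 is true.
  17. (NOT p2 OR NOT p8 OR p6) — NOT p8 is true.
  18. (p4 OR p6 OR NOT p1) — p6 is true.
  19. (p2 OR p5) — p2 is true.
  20. (p9 OR NOT p6 OR NOT p7) — p9 is true.
  21. (p5 OR NOT p7 OR NOT p2) — p5 is true.
  22. (NOT p6 OR NOT p12 OR NOT p9) — NOT p12 is true.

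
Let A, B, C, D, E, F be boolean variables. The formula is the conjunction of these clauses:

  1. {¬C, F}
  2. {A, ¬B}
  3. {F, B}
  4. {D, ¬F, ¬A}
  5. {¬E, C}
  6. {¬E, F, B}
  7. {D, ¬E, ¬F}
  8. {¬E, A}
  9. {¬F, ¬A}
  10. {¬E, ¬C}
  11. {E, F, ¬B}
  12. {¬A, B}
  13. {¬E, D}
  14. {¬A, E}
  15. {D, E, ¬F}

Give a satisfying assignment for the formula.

Pure literal: D appears only positively; assign D = True.
Try A = False.
  then B is forced to False.
  then F is forced to True.
  then E is forced to False.
C is now unconstrained; take C = False.
Check each clause:
  1. {¬C, F} — ¬C is true.
  2. {A, ¬B} — ¬B is true.
  3. {F, B} — F is true.
  4. {¬F, D, ¬A} — D is true.
  5. {¬E, C} — ¬E is true.
  6. {¬E, B, F} — ¬E is true.
  7. {¬F, ¬E, D} — ¬E is true.
  8. {¬E, A} — ¬E is true.
  9. {¬F, ¬A} — ¬A is true.
  10. {¬E, ¬C} — ¬E is true.
  11. {¬B, E, F} — ¬B is true.
  12. {B, ¬A} — ¬A is true.
  13. {D, ¬E} — ¬E is true.
  14. {¬A, E} — ¬A is true.
  15. {D, ¬F, E} — D is true.

A=F, B=F, C=F, D=T, E=F, F=T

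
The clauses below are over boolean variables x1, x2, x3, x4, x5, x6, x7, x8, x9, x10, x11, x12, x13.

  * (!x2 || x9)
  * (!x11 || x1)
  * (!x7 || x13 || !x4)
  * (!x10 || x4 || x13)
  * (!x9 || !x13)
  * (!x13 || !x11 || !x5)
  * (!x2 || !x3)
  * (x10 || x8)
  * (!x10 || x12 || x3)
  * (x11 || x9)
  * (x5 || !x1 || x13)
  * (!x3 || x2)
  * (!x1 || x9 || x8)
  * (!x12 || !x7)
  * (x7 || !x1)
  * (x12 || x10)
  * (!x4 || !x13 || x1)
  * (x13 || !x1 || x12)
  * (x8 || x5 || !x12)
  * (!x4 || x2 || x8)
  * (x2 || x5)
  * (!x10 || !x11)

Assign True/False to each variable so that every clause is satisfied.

x1 = F  x2 = T  x3 = F  x4 = T  x5 = T  x6 = F  x7 = F  x8 = F  x9 = T  x10 = T  x11 = F  x12 = T  x13 = F

Check each clause:
  1. (x9 || !x2) — x9 is true.
  2. (x1 || !x11) — !x11 is true.
  3. (!x4 || x13 || !x7) — !x7 is true.
  4. (!x10 || x4 || x13) — x4 is true.
  5. (!x13 || !x9) — !x13 is true.
  6. (!x13 || !x5 || !x11) — !x11 is true.
  7. (!x3 || !x2) — !x3 is true.
  8. (x10 || x8) — x10 is true.
  9. (x12 || !x10 || x3) — x12 is true.
  10. (x11 || x9) — x9 is true.
  11. (!x1 || x5 || x13) — x5 is true.
  12. (!x3 || x2) — x2 is true.
  13. (!x1 || x9 || x8) — x9 is true.
  14. (!x7 || !x12) — !x7 is true.
  15. (x7 || !x1) — !x1 is true.
  16. (x10 || x12) — x10 is true.
  17. (!x4 || x1 || !x13) — !x13 is true.
  18. (x13 || !x1 || x12) — x12 is true.
  19. (x5 || x8 || !x12) — x5 is true.
  20. (x2 || !x4 || x8) — x2 is true.
  21. (x2 || x5) — x2 is true.
  22. (!x11 || !x10) — !x11 is true.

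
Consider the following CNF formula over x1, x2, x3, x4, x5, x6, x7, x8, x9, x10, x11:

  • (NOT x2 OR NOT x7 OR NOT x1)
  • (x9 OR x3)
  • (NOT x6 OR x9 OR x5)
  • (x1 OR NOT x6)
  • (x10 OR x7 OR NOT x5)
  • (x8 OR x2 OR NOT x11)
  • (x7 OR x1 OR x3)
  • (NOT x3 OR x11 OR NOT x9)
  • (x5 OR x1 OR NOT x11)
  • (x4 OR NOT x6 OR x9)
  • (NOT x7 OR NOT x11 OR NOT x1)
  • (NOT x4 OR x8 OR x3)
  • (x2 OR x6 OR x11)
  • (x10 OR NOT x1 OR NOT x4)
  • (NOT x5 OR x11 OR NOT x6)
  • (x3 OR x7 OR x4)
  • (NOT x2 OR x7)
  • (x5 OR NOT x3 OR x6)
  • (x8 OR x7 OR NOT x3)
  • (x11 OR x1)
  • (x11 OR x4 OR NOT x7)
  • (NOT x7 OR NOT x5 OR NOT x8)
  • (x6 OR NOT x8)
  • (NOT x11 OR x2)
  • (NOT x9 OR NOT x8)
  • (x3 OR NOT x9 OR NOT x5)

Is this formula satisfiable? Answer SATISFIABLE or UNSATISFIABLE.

Set x1 = False and propagate.
  then x6 is forced to False.
  then x11 is forced to True.
  then x5 is forced to True.
  then x8 is forced to False.
  then x2 is forced to True.
  then x7 is forced to True.
Branch on x3: take x3 = True.
x4, x9, x10 are now unconstrained; take x4 = False, x9 = True, x10 = False.
Every clause has at least one true literal under this assignment.
So x1=False, x2=True, x3=True, x4=False, x5=True, x6=False, x7=True, x8=False, x9=True, x10=False, x11=True is a satisfying assignment.

SATISFIABLE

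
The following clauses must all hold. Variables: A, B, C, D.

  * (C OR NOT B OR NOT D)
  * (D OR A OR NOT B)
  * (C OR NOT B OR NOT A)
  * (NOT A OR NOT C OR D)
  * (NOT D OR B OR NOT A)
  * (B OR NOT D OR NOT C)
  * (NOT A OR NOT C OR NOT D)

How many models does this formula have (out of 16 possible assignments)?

5

The models are:
  A=0 B=0 C=0 D=0
  A=0 B=0 C=0 D=1
  A=0 B=0 C=1 D=0
  A=0 B=1 C=1 D=1
  A=1 B=0 C=0 D=0
That's 5 in total.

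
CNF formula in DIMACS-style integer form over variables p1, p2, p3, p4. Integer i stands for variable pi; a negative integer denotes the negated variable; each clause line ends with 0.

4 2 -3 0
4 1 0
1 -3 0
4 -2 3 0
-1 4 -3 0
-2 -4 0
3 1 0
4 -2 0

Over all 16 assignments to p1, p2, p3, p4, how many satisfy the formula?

Satisfying assignments:
  p1=T p2=F p3=F p4=F
  p1=T p2=F p3=F p4=T
  p1=T p2=F p3=T p4=T
That's 3 in total.

3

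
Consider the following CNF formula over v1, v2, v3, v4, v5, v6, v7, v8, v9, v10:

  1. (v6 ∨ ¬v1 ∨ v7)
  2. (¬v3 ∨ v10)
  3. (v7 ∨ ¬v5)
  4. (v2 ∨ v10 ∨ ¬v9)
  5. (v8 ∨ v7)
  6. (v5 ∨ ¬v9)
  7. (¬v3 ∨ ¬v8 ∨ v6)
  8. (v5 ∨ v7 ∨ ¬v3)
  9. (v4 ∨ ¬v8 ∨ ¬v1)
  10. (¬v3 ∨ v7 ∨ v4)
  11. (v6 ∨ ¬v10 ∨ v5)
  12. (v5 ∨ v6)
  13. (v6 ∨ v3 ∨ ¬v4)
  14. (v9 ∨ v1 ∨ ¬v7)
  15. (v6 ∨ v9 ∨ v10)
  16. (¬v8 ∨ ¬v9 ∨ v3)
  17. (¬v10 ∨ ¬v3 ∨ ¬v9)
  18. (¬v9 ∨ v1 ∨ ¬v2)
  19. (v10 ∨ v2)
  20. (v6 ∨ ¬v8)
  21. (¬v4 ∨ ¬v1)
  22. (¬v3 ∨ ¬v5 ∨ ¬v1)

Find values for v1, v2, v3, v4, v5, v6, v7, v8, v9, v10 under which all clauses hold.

v1=True, v2=True, v3=False, v4=False, v5=True, v6=True, v7=True, v8=False, v9=False, v10=True

Check each clause:
  1. (v6 ∨ v7 ∨ ¬v1) — v7 is true.
  2. (v10 ∨ ¬v3) — v10 is true.
  3. (v7 ∨ ¬v5) — v7 is true.
  4. (v2 ∨ v10 ∨ ¬v9) — v10 is true.
  5. (v8 ∨ v7) — v7 is true.
  6. (¬v9 ∨ v5) — v5 is true.
  7. (¬v3 ∨ ¬v8 ∨ v6) — ¬v8 is true.
  8. (v5 ∨ v7 ∨ ¬v3) — ¬v3 is true.
  9. (v4 ∨ ¬v1 ∨ ¬v8) — ¬v8 is true.
  10. (v4 ∨ v7 ∨ ¬v3) — ¬v3 is true.
  11. (v6 ∨ v5 ∨ ¬v10) — v5 is true.
  12. (v5 ∨ v6) — v5 is true.
  13. (v6 ∨ ¬v4 ∨ v3) — ¬v4 is true.
  14. (¬v7 ∨ v1 ∨ v9) — v1 is true.
  15. (v9 ∨ v6 ∨ v10) — v10 is true.
  16. (¬v8 ∨ ¬v9 ∨ v3) — ¬v8 is true.
  17. (¬v3 ∨ ¬v10 ∨ ¬v9) — ¬v3 is true.
  18. (v1 ∨ ¬v2 ∨ ¬v9) — v1 is true.
  19. (v2 ∨ v10) — v2 is true.
  20. (v6 ∨ ¬v8) — ¬v8 is true.
  21. (¬v1 ∨ ¬v4) — ¬v4 is true.
  22. (¬v1 ∨ ¬v5 ∨ ¬v3) — ¬v3 is true.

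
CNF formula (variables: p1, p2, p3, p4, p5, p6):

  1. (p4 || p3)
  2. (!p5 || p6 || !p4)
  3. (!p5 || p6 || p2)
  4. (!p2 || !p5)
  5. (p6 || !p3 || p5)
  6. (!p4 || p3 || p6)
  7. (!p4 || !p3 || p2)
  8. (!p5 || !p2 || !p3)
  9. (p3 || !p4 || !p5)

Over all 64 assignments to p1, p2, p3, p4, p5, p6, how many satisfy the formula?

Split on p3, then p5.
  p3=1, p5=1: remaining (p1,p2,p4,p6) ∈ {(0,0,0,1); (1,0,0,1)} — 2.
  p3=1, p5=0: p1 free; 3 ways for (p2,p4,p6) × 2^1 = 6.
  p3=0, p5=1: a clause becomes empty — 0.
  p3=0, p5=0: remaining (p1,p2,p4,p6) ∈ {(0,0,1,1); (0,1,1,1); (1,0,1,1); (1,1,1,1)} — 4.
Total: 2 + 6 + 0 + 4 = 12.

12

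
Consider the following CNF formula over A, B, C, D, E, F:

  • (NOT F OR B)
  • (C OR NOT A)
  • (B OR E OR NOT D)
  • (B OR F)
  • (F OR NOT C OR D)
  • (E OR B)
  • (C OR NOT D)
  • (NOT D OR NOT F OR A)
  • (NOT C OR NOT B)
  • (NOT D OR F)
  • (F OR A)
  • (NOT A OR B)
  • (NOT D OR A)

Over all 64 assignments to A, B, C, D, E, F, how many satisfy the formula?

2

The models are:
  A=0 B=1 C=0 D=0 E=0 F=1
  A=0 B=1 C=0 D=0 E=1 F=1
That's 2 in total.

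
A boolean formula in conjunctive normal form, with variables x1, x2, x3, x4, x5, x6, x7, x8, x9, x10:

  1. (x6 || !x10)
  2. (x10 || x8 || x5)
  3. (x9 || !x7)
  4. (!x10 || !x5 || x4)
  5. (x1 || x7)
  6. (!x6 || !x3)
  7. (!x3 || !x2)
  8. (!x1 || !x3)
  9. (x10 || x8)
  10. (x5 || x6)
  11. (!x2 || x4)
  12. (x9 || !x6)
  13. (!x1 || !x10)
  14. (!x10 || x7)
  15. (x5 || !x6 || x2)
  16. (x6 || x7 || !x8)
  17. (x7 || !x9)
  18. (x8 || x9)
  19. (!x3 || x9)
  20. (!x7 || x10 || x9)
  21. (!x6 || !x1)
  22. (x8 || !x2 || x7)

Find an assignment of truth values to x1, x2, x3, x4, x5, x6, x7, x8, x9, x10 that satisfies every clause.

x1 = True, x2 = False, x3 = False, x4 = True, x5 = True, x6 = False, x7 = True, x8 = True, x9 = True, x10 = False

Pure literal: x3 appears only negated; assign x3 = False.
Pure literal: x4 appears only positively; assign x4 = True.
Try x1 = True.
  then x10 is forced to False.
  then x8 is forced to True.
  then x6 is forced to False.
  then x5 is forced to True.
  then x7 is forced to True.
  then x9 is forced to True.
x2 is now unconstrained; take x2 = False.
Check each clause:
  1. (!x10 || x6) — !x10 is true.
  2. (x5 || x10 || x8) — x8 is true.
  3. (!x7 || x9) — x9 is true.
  4. (x4 || !x10 || !x5) — x4 is true.
  5. (x7 || x1) — x1 is true.
  6. (!x3 || !x6) — !x6 is true.
  7. (!x3 || !x2) — !x3 is true.
  8. (!x1 || !x3) — !x3 is true.
  9. (x8 || x10) — x8 is true.
  10. (x5 || x6) — x5 is true.
  11. (!x2 || x4) — x4 is true.
  12. (x9 || !x6) — x9 is true.
  13. (!x10 || !x1) — !x10 is true.
  14. (x7 || !x10) — !x10 is true.
  15. (x2 || x5 || !x6) — !x6 is true.
  16. (!x8 || x7 || x6) — x7 is true.
  17. (x7 || !x9) — x7 is true.
  18. (x9 || x8) — x8 is true.
  19. (!x3 || x9) — x9 is true.
  20. (!x7 || x9 || x10) — x9 is true.
  21. (!x1 || !x6) — !x6 is true.
  22. (x7 || x8 || !x2) — x8 is true.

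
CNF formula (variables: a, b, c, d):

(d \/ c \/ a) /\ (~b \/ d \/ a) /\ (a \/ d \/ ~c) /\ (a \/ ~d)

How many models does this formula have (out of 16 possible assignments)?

Split on a, then d.
  a=1, d=1: remaining (b,c) ∈ {(0,0); (0,1); (1,0); (1,1)} — 4.
  a=1, d=0: remaining (b,c) ∈ {(0,0); (0,1); (1,0); (1,1)} — 4.
  a=0, d=1: a clause becomes empty — 0.
  a=0, d=0: a clause becomes empty — 0.
Total: 4 + 4 + 0 + 0 = 8.

8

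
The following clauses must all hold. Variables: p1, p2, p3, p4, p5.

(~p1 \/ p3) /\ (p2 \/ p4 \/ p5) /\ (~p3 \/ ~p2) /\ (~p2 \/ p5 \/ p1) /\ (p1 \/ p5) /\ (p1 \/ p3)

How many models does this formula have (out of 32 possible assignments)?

Satisfying assignments:
  p1=F p2=F p3=T p4=F p5=T
  p1=F p2=F p3=T p4=T p5=T
  p1=T p2=F p3=T p4=F p5=T
  p1=T p2=F p3=T p4=T p5=F
  p1=T p2=F p3=T p4=T p5=T
That's 5 in total.

5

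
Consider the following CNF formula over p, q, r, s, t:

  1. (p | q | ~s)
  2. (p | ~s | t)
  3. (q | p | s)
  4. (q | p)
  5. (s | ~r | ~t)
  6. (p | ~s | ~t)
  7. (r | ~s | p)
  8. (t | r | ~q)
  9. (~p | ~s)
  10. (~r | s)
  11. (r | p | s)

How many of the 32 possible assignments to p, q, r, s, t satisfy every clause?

Satisfying assignments:
  p=1 q=0 r=0 s=0 t=0
  p=1 q=0 r=0 s=0 t=1
  p=1 q=1 r=0 s=0 t=1
Count: 3.

3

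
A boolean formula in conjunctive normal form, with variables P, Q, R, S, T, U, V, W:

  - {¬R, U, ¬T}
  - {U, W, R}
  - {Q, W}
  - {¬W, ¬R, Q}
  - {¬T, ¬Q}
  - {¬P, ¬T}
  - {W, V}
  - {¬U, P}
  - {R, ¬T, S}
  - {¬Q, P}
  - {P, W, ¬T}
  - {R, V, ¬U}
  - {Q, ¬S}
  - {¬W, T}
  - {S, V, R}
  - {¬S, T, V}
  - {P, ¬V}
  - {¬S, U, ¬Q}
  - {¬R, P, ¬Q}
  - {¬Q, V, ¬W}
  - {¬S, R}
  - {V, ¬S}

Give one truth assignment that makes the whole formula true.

P = T, Q = T, R = T, S = T, T = F, U = T, V = T, W = F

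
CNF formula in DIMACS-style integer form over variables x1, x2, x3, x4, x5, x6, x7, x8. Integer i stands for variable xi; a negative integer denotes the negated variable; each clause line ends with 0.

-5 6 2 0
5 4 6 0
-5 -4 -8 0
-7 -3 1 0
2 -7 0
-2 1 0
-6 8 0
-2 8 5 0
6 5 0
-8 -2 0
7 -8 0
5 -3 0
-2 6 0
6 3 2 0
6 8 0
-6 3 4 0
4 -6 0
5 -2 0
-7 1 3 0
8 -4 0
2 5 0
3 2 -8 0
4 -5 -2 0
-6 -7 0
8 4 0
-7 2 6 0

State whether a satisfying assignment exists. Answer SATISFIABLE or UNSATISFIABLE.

UNSATISFIABLE

x2 = True:
  propagation gives x1=True, x8=False, x6=False; an empty clause results — contradiction.
x2 = False:
  propagation gives x7=False, x8=False, x6=False; an empty clause results — contradiction.
Every branch closes, so no satisfying assignment exists.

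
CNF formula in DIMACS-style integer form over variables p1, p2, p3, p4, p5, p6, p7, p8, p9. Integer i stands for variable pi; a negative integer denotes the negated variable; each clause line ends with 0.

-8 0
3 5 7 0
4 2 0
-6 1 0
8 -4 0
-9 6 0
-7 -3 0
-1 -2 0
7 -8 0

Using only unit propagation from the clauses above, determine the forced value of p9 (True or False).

(¬p8) stands alone — p8 = False.
(¬p4 ∨ p8) with p8 = False leaves only ¬p4, so p4 = False.
From (p4 ∨ p2) and p4 = False: p2 = True.
(¬p2 ∨ ¬p1): since p2 = True, the clause reduces to (¬p1). p1 = False.
(¬p6 ∨ p1) with p1 = False leaves only ¬p6, so p6 = False.
In (p6 ∨ ¬p9), p6 is now false; ¬p9 must hold, so p9 = False.

False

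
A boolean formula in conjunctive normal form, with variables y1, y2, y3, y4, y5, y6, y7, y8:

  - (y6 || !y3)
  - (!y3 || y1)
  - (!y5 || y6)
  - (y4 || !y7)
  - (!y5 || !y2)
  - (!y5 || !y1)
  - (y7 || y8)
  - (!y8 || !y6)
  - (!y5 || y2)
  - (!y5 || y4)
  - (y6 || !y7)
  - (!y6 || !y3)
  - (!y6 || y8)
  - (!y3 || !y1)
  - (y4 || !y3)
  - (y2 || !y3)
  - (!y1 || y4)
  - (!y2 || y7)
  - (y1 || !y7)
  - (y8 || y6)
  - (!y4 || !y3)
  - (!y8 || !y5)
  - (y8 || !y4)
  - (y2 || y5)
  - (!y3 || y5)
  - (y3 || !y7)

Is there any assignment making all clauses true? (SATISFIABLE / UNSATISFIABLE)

y3 = True:
  propagation gives y6=True; an empty clause results — contradiction.
y3 = False:
  propagation gives y7=False, y8=True, y6=False, y5=False; an empty clause results — contradiction.
Every branch closes, so no satisfying assignment exists.

UNSATISFIABLE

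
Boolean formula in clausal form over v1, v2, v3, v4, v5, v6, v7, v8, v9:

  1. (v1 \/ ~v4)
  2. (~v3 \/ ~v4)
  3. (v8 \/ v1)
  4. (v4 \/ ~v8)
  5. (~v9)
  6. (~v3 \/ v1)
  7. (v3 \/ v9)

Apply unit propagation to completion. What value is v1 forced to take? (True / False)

Unit clause (~v9) sets v9 = False.
From (v9 \/ v3) and v9 = False: v3 = True.
(~v3 \/ ~v4) with v3 = True leaves only ~v4, so v4 = False.
From (~v8 \/ v4) and v4 = False: v8 = False.
In (v1 \/ v8), v8 is now false; v1 must hold, so v1 = True.

True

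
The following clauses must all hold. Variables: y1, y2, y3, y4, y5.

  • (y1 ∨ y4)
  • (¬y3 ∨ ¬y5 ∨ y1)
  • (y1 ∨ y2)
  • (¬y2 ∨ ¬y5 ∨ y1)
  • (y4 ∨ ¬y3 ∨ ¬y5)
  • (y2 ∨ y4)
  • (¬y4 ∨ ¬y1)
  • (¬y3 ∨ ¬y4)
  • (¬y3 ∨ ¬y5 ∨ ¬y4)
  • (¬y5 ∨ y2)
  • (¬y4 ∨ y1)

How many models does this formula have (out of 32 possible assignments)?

3

The models are:
  y1=1 y2=1 y3=0 y4=0 y5=0
  y1=1 y2=1 y3=0 y4=0 y5=1
  y1=1 y2=1 y3=1 y4=0 y5=0
That's 3 in total.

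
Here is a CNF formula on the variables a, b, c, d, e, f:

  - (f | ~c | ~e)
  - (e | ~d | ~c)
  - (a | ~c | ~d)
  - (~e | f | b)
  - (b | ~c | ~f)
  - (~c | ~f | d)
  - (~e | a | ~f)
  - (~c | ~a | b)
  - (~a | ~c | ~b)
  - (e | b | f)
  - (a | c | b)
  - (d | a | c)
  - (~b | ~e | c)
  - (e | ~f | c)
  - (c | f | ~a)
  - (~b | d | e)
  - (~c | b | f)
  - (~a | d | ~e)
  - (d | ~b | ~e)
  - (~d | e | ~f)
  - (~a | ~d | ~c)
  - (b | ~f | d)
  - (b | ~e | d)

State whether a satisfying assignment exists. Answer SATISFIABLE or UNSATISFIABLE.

Try a = True.
For the remaining variables, b = False, c = False, d = True, e = True, f = True works.
Every clause has at least one true literal under this assignment.
So a=True, b=False, c=False, d=True, e=True, f=True is a satisfying assignment.

SATISFIABLE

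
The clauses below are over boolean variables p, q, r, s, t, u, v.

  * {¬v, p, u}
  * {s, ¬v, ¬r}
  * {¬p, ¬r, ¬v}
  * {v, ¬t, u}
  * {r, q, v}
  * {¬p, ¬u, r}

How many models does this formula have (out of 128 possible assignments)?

Case analysis on v and r:
  v=T, r=T: remaining (p,q,s,t,u) ∈ {(F,F,T,F,T); (F,F,T,T,T); (F,T,T,F,T); (F,T,T,T,T)} — 4.
  v=T, r=F: q, s, t free; 2 ways for (p,u) × 2^3 = 16.
  v=F, r=T: p, q, s free; 3 ways for (t,u) × 2^3 = 24.
  v=F, r=F: s free; 4 ways for (p,q,t,u) × 2^1 = 8.
Total: 4 + 16 + 24 + 8 = 52.

52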